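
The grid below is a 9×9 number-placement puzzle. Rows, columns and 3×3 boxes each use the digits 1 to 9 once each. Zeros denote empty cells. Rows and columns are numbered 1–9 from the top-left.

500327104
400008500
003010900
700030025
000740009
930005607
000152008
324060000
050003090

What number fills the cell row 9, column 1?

row 2, column 5 = 9: row 2 has {4,5,8}; col 5 has {1,2,3,4,5,6}; box has {1,2,3,7,8} → only 9 remains.
row 6, column 5 = 8: row 6 has {3,5,6,7,9}; col 5 has {1,2,3,4,5,6,9}; box has {3,4,5,7} → only 8 remains.
row 7, column 1 = 6: row 7 has {1,2,5,8}; col 1 has {3,4,5,7,9}; box has {2,3,4,5} → only 6 remains.
row 8, column 6 = 9: row 8 has {2,3,4,6}; col 6 has {2,3,5,7,8}; box has {1,2,3,5,6} → only 9 remains.
row 8, column 7 = 7: row 8 has {2,3,4,6,9}; col 7 has {1,5,6,9}; box has {8,9} → only 7 remains.
row 8, column 9 = 1: row 8 has {2,3,4,6,7,9}; col 9 has {4,5,7,8,9}; box has {7,8,9} → only 1 remains.
row 9, column 5 = 7: row 9 has {3,5,9}; col 5 has {1,2,3,4,5,6,8,9}; box has {1,2,3,5,6,9} → only 7 remains.
row 2, column 4 = 6: row 2 has {4,5,8,9}; col 4 has {1,3,7}; box has {1,2,3,7,8,9} → only 6 remains.
row 3, column 6 = 4: row 3 has {1,3,9}; col 6 has {2,3,5,7,8,9}; box has {1,2,3,6,7,8,9} → only 4 remains.
row 4, column 4 = 9: row 4 has {2,3,5,7}; col 4 has {1,3,6,7}; box has {3,4,5,7,8} → only 9 remains.
row 6, column 4 = 2: row 6 has {3,5,6,7,8,9}; col 4 has {1,3,6,7,9}; box has {3,4,5,7,8,9} → only 2 remains.
row 8, column 4 = 8: row 8 has {1,2,3,4,6,7,9}; col 4 has {1,2,3,6,7,9}; box has {1,2,3,5,6,7,9} → only 8 remains.
row 8, column 8 = 5: row 8 has {1,2,3,4,6,7,8,9}; col 8 has {2,9}; box has {1,7,8,9} → only 5 remains.
row 9, column 4 = 4: row 9 has {3,5,7,9}; col 4 has {1,2,3,6,7,8,9}; box has {1,2,3,5,6,7,8,9} → only 4 remains.
row 9, column 7 = 2: row 9 has {3,4,5,7,9}; col 7 has {1,5,6,7,9}; box has {1,5,7,8,9} → only 2 remains.
row 9, column 9 = 6: row 9 has {2,3,4,5,7,9}; col 9 has {1,4,5,7,8,9}; box has {1,2,5,7,8,9} → only 6 remains.
row 3, column 4 = 5: row 3 has {1,3,4,9}; col 4 has {1,2,3,4,6,7,8,9}; box has {1,2,3,4,6,7,8,9} → only 5 remains.
row 3, column 9 = 2: row 3 has {1,3,4,5,9}; col 9 has {1,4,5,6,7,8,9}; box has {1,4,5,9} → only 2 remains.
row 6, column 3 = 1: row 6 has {2,3,5,6,7,8,9}; col 3 has {3,4}; box has {3,7,9} → only 1 remains.
row 6, column 8 = 4: row 6 has {1,2,3,5,6,7,8,9}; col 8 has {2,5,9}; box has {2,5,6,7,9} → only 4 remains.
row 7, column 8 = 3: row 7 has {1,2,5,6,8}; col 8 has {2,4,5,9}; box has {1,2,5,6,7,8,9} → only 3 remains.
row 9, column 3 = 8: row 9 has {2,3,4,5,6,7,9}; col 3 has {1,3,4}; box has {2,3,4,5,6} → only 8 remains.
row 2, column 8 = 7: row 2 has {4,5,6,8,9}; col 8 has {2,3,4,5,9}; box has {1,2,4,5,9} → only 7 remains.
row 2, column 9 = 3: row 2 has {4,5,6,7,8,9}; col 9 has {1,2,4,5,6,7,8,9}; box has {1,2,4,5,7,9} → only 3 remains.
row 3, column 1 = 8: row 3 has {1,2,3,4,5,9}; col 1 has {3,4,5,6,7,9}; box has {3,4,5} → only 8 remains.
row 3, column 8 = 6: row 3 has {1,2,3,4,5,8,9}; col 8 has {2,3,4,5,7,9}; box has {1,2,3,4,5,7,9} → only 6 remains.
row 4, column 3 = 6: row 4 has {2,3,5,7,9}; col 3 has {1,3,4,8}; box has {1,3,7,9} → only 6 remains.
row 4, column 6 = 1: row 4 has {2,3,5,6,7,9}; col 6 has {2,3,4,5,7,8,9}; box has {2,3,4,5,7,8,9} → only 1 remains.
row 4, column 7 = 8: row 4 has {1,2,3,5,6,7,9}; col 7 has {1,2,5,6,7,9}; box has {2,4,5,6,7,9} → only 8 remains.
row 5, column 1 = 2: row 5 has {4,7,9}; col 1 has {3,4,5,6,7,8,9}; box has {1,3,6,7,9} → only 2 remains.
row 5, column 2 = 8: row 5 has {2,4,7,9}; col 2 has {2,3,5}; box has {1,2,3,6,7,9} → only 8 remains.
row 5, column 3 = 5: row 5 has {2,4,7,8,9}; col 3 has {1,3,4,6,8}; box has {1,2,3,6,7,8,9} → only 5 remains.
row 5, column 6 = 6: row 5 has {2,4,5,7,8,9}; col 6 has {1,2,3,4,5,7,8,9}; box has {1,2,3,4,5,7,8,9} → only 6 remains.
row 5, column 7 = 3: row 5 has {2,4,5,6,7,8,9}; col 7 has {1,2,5,6,7,8,9}; box has {2,4,5,6,7,8,9} → only 3 remains.
row 5, column 8 = 1: row 5 has {2,3,4,5,6,7,8,9}; col 8 has {2,3,4,5,6,7,9}; box has {2,3,4,5,6,7,8,9} → only 1 remains.
row 7, column 7 = 4: row 7 has {1,2,3,5,6,8}; col 7 has {1,2,3,5,6,7,8,9}; box has {1,2,3,5,6,7,8,9} → only 4 remains.
row 9, column 1 = 1: row 9 has {2,3,4,5,6,7,8,9}; col 1 has {2,3,4,5,6,7,8,9}; box has {2,3,4,5,6,8} → only 1 remains.

1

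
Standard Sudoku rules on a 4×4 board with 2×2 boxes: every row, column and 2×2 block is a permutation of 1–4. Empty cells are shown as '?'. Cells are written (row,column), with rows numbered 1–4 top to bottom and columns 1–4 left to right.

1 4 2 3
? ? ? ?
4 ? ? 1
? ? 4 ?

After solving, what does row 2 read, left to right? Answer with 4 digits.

(2,3) = 1: row 2 has {}; col 3 has {2,4}; box has {2,3} → only 1 remains.
(2,4) = 4: row 2 has {1}; col 4 has {1,3}; box has {1,2,3} → only 4 remains.
(3,3) = 3: row 3 has {1,4}; col 3 has {1,2,4}; box has {1,4} → only 3 remains.
(4,4) = 2: row 4 has {4}; col 4 has {1,3,4}; box has {1,3,4} → only 2 remains.
(3,2) = 2: row 3 has {1,3,4}; col 2 has {4}; box has {4} → only 2 remains.
(4,1) = 3: row 4 has {2,4}; col 1 has {1,4}; box has {2,4} → only 3 remains.
(4,2) = 1: row 4 has {2,3,4}; col 2 has {2,4}; box has {2,3,4} → only 1 remains.
(2,1) = 2: row 2 has {1,4}; col 1 has {1,3,4}; box has {1,4} → only 2 remains.
(2,2) = 3: row 2 has {1,2,4}; col 2 has {1,2,4}; box has {1,2,4} → only 3 remains.

2314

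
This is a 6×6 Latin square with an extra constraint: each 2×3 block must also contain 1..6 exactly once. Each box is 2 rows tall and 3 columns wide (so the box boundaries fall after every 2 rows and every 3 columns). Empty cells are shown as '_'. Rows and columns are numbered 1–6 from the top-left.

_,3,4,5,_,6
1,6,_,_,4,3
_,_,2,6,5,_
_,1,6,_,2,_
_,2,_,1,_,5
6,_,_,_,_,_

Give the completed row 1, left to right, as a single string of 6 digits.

R1C1 = 2: row 1 has {3,4,5,6}; col 1 has {1,6}; box has {1,3,4,6} → only 2 remains.
R1C5 = 1: row 1 has {2,3,4,5,6}; col 5 has {2,4,5}; box has {3,4,5,6} → only 1 remains.

234516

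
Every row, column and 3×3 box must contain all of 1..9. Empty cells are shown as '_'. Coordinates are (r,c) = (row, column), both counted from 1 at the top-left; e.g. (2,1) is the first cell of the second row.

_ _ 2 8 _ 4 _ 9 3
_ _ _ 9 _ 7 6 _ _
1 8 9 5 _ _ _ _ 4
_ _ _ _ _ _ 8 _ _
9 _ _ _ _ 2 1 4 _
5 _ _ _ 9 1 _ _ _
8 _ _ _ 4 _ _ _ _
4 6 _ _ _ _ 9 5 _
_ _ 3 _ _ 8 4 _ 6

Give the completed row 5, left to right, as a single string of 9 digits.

(2,1) = 3 (sole candidate).
(8,6) = 3 (sole candidate).
(3,6) = 6 (sole candidate).
(4,6) = 5 (sole candidate).
(7,6) = 9 (sole candidate).
(1,5) = 1 (sole candidate).
(2,5) = 2 (sole candidate).
(3,5) = 3 (sole candidate).
(8,5) = 7 (sole candidate).
(9,5) = 5 (sole candidate).
(4,5) = 6 (sole candidate).
(5,5) = 8: row 5 has {1,2,4,9}; col 5 has {1,2,3,4,5,6,7,9}; box has {1,2,5,6,9} → only 8 remains.
(8,3) = 1 (sole candidate).
(8,4) = 2 (sole candidate).
(8,9) = 8 (sole candidate).
(9,4) = 1 (sole candidate).
(7,4) = 6 (sole candidate).
(1,1) = 6 (hidden single in row 1).
(2,8) = 8 (hidden single in row 2).
(2,9) = 1 (hidden single in row 2).
(4,2) = 1 (hidden single in row 4).
(4,9) = 9 (hidden single in row 4).
(5,9) = 5: in row 5, 5 can only go here (every other open cell in that row sees a 5).
(5,3) = 6: in row 5, 6 can only go here (every other open cell in that row sees a 6).
(6,8) = 6 (hidden single in row 6).
(6,3) = 8 (hidden single in row 6).
(7,8) = 1 (hidden single in row 7).
(7,7) = 3 (hidden single in row 7).
(9,2) = 9 (hidden single in row 9).
(1,7) = 5 (hidden single in column 7).
(1,2) = 7 (sole candidate).
(5,2) = 3: row 5 has {1,2,4,5,6,8,9}; col 2 has {1,6,7,8,9}; box has {1,5,6,8,9} → only 3 remains.
(5,4) = 7: row 5 has {1,2,3,4,5,6,8,9}; col 4 has {1,2,5,6,8,9}; box has {1,2,5,6,8,9} → only 7 remains.

936782145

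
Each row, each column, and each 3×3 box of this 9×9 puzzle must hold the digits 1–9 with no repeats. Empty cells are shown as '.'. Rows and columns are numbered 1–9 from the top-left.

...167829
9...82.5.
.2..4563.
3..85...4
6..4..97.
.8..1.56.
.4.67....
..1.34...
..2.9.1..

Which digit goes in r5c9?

r2c4 = 3 (sole candidate).
r3c4 = 9 (sole candidate).
r4c7 = 2 (sole candidate).
r4c8 = 1 (sole candidate).
r5c3 = 5 (sole candidate).
r5c5 = 2 (sole candidate).
r5c6 = 3 (sole candidate).
r5c9 = 8: row 5 has {2,3,4,5,6,7,9}; col 9 has {4,9}; box has {1,2,4,5,6,7,9} → only 8 remains.

8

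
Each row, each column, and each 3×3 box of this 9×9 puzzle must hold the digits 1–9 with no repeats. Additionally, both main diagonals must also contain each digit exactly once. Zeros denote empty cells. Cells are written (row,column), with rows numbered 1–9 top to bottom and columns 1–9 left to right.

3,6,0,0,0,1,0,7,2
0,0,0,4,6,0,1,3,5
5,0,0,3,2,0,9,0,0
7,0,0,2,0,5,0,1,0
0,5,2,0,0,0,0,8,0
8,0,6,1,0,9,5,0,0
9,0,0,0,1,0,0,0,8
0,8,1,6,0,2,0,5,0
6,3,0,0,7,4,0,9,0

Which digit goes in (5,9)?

9

(2,1) = 2 (sole candidate).
(2,2) = 7 (sole candidate).
(2,6) = 8 (sole candidate).
(3,6) = 7 (sole candidate).
(5,4) = 7 (sole candidate).
(5,5) = 4 (sole candidate).
(6,2) = 4 (sole candidate).
(6,5) = 3 (sole candidate).
(6,8) = 2 (sole candidate).
(6,9) = 7 (sole candidate).
(7,2) = 2 (sole candidate).
(7,3) = 7 (sole candidate).
(7,4) = 5 (sole candidate).
(7,6) = 3 (sole candidate).
(7,7) = 6 (sole candidate).
(7,8) = 4 (sole candidate).
(8,1) = 4 (sole candidate).
(8,5) = 9 (sole candidate).
(8,9) = 3 (sole candidate).
(9,3) = 5 (sole candidate).
(9,4) = 8 (sole candidate).
(9,7) = 2 (sole candidate).
(9,9) = 1 (sole candidate).
(1,4) = 9 (sole candidate).
(1,5) = 5 (sole candidate).
(2,3) = 9 (sole candidate).
(3,2) = 1 (sole candidate).
(3,3) = 8 (sole candidate).
(3,8) = 6 (sole candidate).
(3,9) = 4 (sole candidate).
(4,2) = 9 (sole candidate).
(4,3) = 3 (sole candidate).
(4,5) = 8 (sole candidate).
(4,7) = 4 (sole candidate).
(4,9) = 6 (sole candidate).
(5,1) = 1 (sole candidate).
(5,6) = 6 (sole candidate).
(5,7) = 3 (sole candidate).
(5,9) = 9: row 5 has {1,2,3,4,5,6,7,8}; col 9 has {1,2,3,4,5,6,7,8}; box has {1,2,3,4,5,6,7,8} → only 9 remains.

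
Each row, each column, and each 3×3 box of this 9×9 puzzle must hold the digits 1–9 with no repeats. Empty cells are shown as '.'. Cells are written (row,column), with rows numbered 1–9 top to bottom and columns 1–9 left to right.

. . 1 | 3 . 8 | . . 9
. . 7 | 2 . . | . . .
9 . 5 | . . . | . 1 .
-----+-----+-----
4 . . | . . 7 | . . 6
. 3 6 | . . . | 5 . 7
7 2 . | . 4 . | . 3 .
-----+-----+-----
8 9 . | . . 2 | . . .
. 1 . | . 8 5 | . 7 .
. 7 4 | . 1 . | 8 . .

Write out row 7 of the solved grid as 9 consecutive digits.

(5,1) = 1: row 5 has {3,5,6,7}; col 1 has {4,7,8,9}; box has {2,3,4,6,7} → only 1 remains.
(5,6) = 9: row 5 has {1,3,5,6,7}; col 6 has {2,5,7,8}; box has {4,7} → only 9 remains.
(7,3) = 3: row 7 has {2,8,9}; col 3 has {1,4,5,6,7}; box has {1,4,7,8,9} → only 3 remains.
(8,3) = 2: row 8 has {1,5,7,8}; col 3 has {1,3,4,5,6,7}; box has {1,3,4,7,8,9} → only 2 remains.
(5,4) = 8: row 5 has {1,3,5,6,7,9}; col 4 has {2,3}; box has {4,7,9} → only 8 remains.
(5,5) = 2: row 5 has {1,3,5,6,7,8,9}; col 5 has {1,4,8}; box has {4,7,8,9} → only 2 remains.
(5,8) = 4: row 5 has {1,2,3,5,6,7,8,9}; col 8 has {1,3,7}; box has {3,5,6,7} → only 4 remains.
(8,1) = 6: row 8 has {1,2,5,7,8}; col 1 has {1,4,7,8,9}; box has {1,2,3,4,7,8,9} → only 6 remains.
(9,1) = 5: row 9 has {1,4,7,8}; col 1 has {1,4,6,7,8,9}; box has {1,2,3,4,6,7,8,9} → only 5 remains.
(1,1) = 2: row 1 has {1,3,8,9}; col 1 has {1,4,5,6,7,8,9}; box has {1,5,7,9} → only 2 remains.
(2,1) = 3: row 2 has {2,7}; col 1 has {1,2,4,5,6,7,8,9}; box has {1,2,5,7,9} → only 3 remains.
(2,6) = 1: in row 2, 1 can only go here (every other open cell in that row sees a 1).
(2,5) = 9: in row 2, 9 can only go here (every other open cell in that row sees a 9).
(6,6) = 6: row 6 has {2,3,4,7}; col 6 has {1,2,5,7,8,9}; box has {2,4,7,8,9} → only 6 remains.
(9,6) = 3: row 9 has {1,4,5,7,8}; col 6 has {1,2,5,6,7,8,9}; box has {1,2,5,8} → only 3 remains.
(9,9) = 2: row 9 has {1,3,4,5,7,8}; col 9 has {6,7,9}; box has {7,8} → only 2 remains.
(3,6) = 4: row 3 has {1,5,9}; col 6 has {1,2,3,5,6,7,8,9}; box has {1,2,3,8,9} → only 4 remains.
(3,7) = 2: in row 3, 2 can only go here (every other open cell in that row sees a 2).
(3,9) = 3: in row 3, 3 can only go here (every other open cell in that row sees a 3).
(8,9) = 4: row 8 has {1,2,5,6,7,8}; col 9 has {2,3,6,7,9}; box has {2,7,8} → only 4 remains.
(8,4) = 9: row 8 has {1,2,4,5,6,7,8}; col 4 has {2,3,8}; box has {1,2,3,5,8} → only 9 remains.
(8,7) = 3: row 8 has {1,2,4,5,6,7,8,9}; col 7 has {2,5,8}; box has {2,4,7,8} → only 3 remains.
(9,4) = 6: row 9 has {1,2,3,4,5,7,8}; col 4 has {2,3,8,9}; box has {1,2,3,5,8,9} → only 6 remains.
(9,8) = 9: row 9 has {1,2,3,4,5,6,7,8}; col 8 has {1,3,4,7}; box has {2,3,4,7,8} → only 9 remains.
(3,4) = 7: row 3 has {1,2,3,4,5,9}; col 4 has {2,3,6,8,9}; box has {1,2,3,4,8,9} → only 7 remains.
(3,5) = 6: row 3 has {1,2,3,4,5,7,9}; col 5 has {1,2,4,8,9}; box has {1,2,3,4,7,8,9} → only 6 remains.
(7,4) = 4: row 7 has {2,3,8,9}; col 4 has {2,3,6,7,8,9}; box has {1,2,3,5,6,8,9} → only 4 remains.
(7,5) = 7: row 7 has {2,3,4,8,9}; col 5 has {1,2,4,6,8,9}; box has {1,2,3,4,5,6,8,9} → only 7 remains.
(1,5) = 5: row 1 has {1,2,3,8,9}; col 5 has {1,2,4,6,7,8,9}; box has {1,2,3,4,6,7,8,9} → only 5 remains.
(1,8) = 6: row 1 has {1,2,3,5,8,9}; col 8 has {1,3,4,7,9}; box has {1,2,3,9} → only 6 remains.
(2,7) = 4: row 2 has {1,2,3,7,9}; col 7 has {2,3,5,8}; box has {1,2,3,6,9} → only 4 remains.
(3,2) = 8: row 3 has {1,2,3,4,5,6,7,9}; col 2 has {1,2,3,7,9}; box has {1,2,3,5,7,9} → only 8 remains.
(4,2) = 5: row 4 has {4,6,7}; col 2 has {1,2,3,7,8,9}; box has {1,2,3,4,6,7} → only 5 remains.
(4,4) = 1: row 4 has {4,5,6,7}; col 4 has {2,3,4,6,7,8,9}; box has {2,4,6,7,8,9} → only 1 remains.
(4,5) = 3: row 4 has {1,4,5,6,7}; col 5 has {1,2,4,5,6,7,8,9}; box has {1,2,4,6,7,8,9} → only 3 remains.
(4,7) = 9: row 4 has {1,3,4,5,6,7}; col 7 has {2,3,4,5,8}; box has {3,4,5,6,7} → only 9 remains.
(6,4) = 5: row 6 has {2,3,4,6,7}; col 4 has {1,2,3,4,6,7,8,9}; box has {1,2,3,4,6,7,8,9} → only 5 remains.
(6,7) = 1: row 6 has {2,3,4,5,6,7}; col 7 has {2,3,4,5,8,9}; box has {3,4,5,6,7,9} → only 1 remains.
(6,9) = 8: row 6 has {1,2,3,4,5,6,7}; col 9 has {2,3,4,6,7,9}; box has {1,3,4,5,6,7,9} → only 8 remains.
(7,7) = 6: row 7 has {2,3,4,7,8,9}; col 7 has {1,2,3,4,5,8,9}; box has {2,3,4,7,8,9} → only 6 remains.
(7,8) = 5: row 7 has {2,3,4,6,7,8,9}; col 8 has {1,3,4,6,7,9}; box has {2,3,4,6,7,8,9} → only 5 remains.
(7,9) = 1: row 7 has {2,3,4,5,6,7,8,9}; col 9 has {2,3,4,6,7,8,9}; box has {2,3,4,5,6,7,8,9} → only 1 remains.

893472651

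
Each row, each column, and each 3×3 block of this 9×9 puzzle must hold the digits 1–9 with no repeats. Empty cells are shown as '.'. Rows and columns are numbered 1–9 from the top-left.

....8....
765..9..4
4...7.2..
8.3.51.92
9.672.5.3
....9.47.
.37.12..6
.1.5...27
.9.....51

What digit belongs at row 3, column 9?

9

row 1, column 2 = 2: row 1 has {8}; col 2 has {1,3,6,9}; box has {4,5,6,7} → only 2 remains.
row 2, column 5 = 3: row 2 has {4,5,6,7,9}; col 5 has {1,2,5,7,8,9}; box has {7,8,9} → only 3 remains.
row 3, column 2 = 8: row 3 has {2,4,7}; col 2 has {1,2,3,6,9}; box has {2,4,5,6,7} → only 8 remains.
row 4, column 7 = 6: row 4 has {1,2,3,5,8,9}; col 7 has {2,4,5}; box has {2,3,4,5,7,9} → only 6 remains.
row 5, column 2 = 4: row 5 has {2,3,5,6,7,9}; col 2 has {1,2,3,6,8,9}; box has {3,6,8,9} → only 4 remains.
row 5, column 6 = 8: row 5 has {2,3,4,5,6,7,9}; col 6 has {1,2,9}; box has {1,2,5,7,9} → only 8 remains.
row 5, column 8 = 1: row 5 has {2,3,4,5,6,7,8,9}; col 8 has {2,5,7,9}; box has {2,3,4,5,6,7,9} → only 1 remains.
row 6, column 2 = 5: row 6 has {4,7,9}; col 2 has {1,2,3,4,6,8,9}; box has {3,4,6,8,9} → only 5 remains.
row 6, column 9 = 8: row 6 has {4,5,7,9}; col 9 has {1,2,3,4,6,7}; box has {1,2,3,4,5,6,7,9} → only 8 remains.
row 7, column 1 = 5: row 7 has {1,2,3,6,7}; col 1 has {4,7,8,9}; box has {1,3,7,9} → only 5 remains.
row 8, column 1 = 6: row 8 has {1,2,5,7}; col 1 has {4,5,7,8,9}; box has {1,3,5,7,9} → only 6 remains.
row 8, column 5 = 4: row 8 has {1,2,5,6,7}; col 5 has {1,2,3,5,7,8,9}; box has {1,2,5} → only 4 remains.
row 8, column 6 = 3: row 8 has {1,2,4,5,6,7}; col 6 has {1,2,8,9}; box has {1,2,4,5} → only 3 remains.
row 9, column 1 = 2: row 9 has {1,5,9}; col 1 has {4,5,6,7,8,9}; box has {1,3,5,6,7,9} → only 2 remains.
row 9, column 5 = 6: row 9 has {1,2,5,9}; col 5 has {1,2,3,4,5,7,8,9}; box has {1,2,3,4,5} → only 6 remains.
row 9, column 6 = 7: row 9 has {1,2,5,6,9}; col 6 has {1,2,3,8,9}; box has {1,2,3,4,5,6} → only 7 remains.
row 2, column 8 = 8: row 2 has {3,4,5,6,7,9}; col 8 has {1,2,5,7,9}; box has {2,4} → only 8 remains.
row 4, column 2 = 7: row 4 has {1,2,3,5,6,8,9}; col 2 has {1,2,3,4,5,6,8,9}; box has {3,4,5,6,8,9} → only 7 remains.
row 4, column 4 = 4: row 4 has {1,2,3,5,6,7,8,9}; col 4 has {5,7}; box has {1,2,5,7,8,9} → only 4 remains.
row 6, column 1 = 1: row 6 has {4,5,7,8,9}; col 1 has {2,4,5,6,7,8,9}; box has {3,4,5,6,7,8,9} → only 1 remains.
row 6, column 3 = 2: row 6 has {1,4,5,7,8,9}; col 3 has {3,5,6,7}; box has {1,3,4,5,6,7,8,9} → only 2 remains.
row 6, column 6 = 6: row 6 has {1,2,4,5,7,8,9}; col 6 has {1,2,3,7,8,9}; box has {1,2,4,5,7,8,9} → only 6 remains.
row 7, column 8 = 4: row 7 has {1,2,3,5,6,7}; col 8 has {1,2,5,7,8,9}; box has {1,2,5,6,7} → only 4 remains.
row 8, column 3 = 8: row 8 has {1,2,3,4,5,6,7}; col 3 has {2,3,5,6,7}; box has {1,2,3,5,6,7,9} → only 8 remains.
row 8, column 7 = 9: row 8 has {1,2,3,4,5,6,7,8}; col 7 has {2,4,5,6}; box has {1,2,4,5,6,7} → only 9 remains.
row 9, column 3 = 4: row 9 has {1,2,5,6,7,9}; col 3 has {2,3,5,6,7,8}; box has {1,2,3,5,6,7,8,9} → only 4 remains.
row 9, column 4 = 8: row 9 has {1,2,4,5,6,7,9}; col 4 has {4,5,7}; box has {1,2,3,4,5,6,7} → only 8 remains.
row 9, column 7 = 3: row 9 has {1,2,4,5,6,7,8,9}; col 7 has {2,4,5,6,9}; box has {1,2,4,5,6,7,9} → only 3 remains.
row 1, column 1 = 3: row 1 has {2,8}; col 1 has {1,2,4,5,6,7,8,9}; box has {2,4,5,6,7,8} → only 3 remains.
row 1, column 8 = 6: row 1 has {2,3,8}; col 8 has {1,2,4,5,7,8,9}; box has {2,4,8} → only 6 remains.
row 2, column 7 = 1: row 2 has {3,4,5,6,7,8,9}; col 7 has {2,3,4,5,6,9}; box has {2,4,6,8} → only 1 remains.
row 3, column 6 = 5: row 3 has {2,4,7,8}; col 6 has {1,2,3,6,7,8,9}; box has {3,7,8,9} → only 5 remains.
row 3, column 8 = 3: row 3 has {2,4,5,7,8}; col 8 has {1,2,4,5,6,7,8,9}; box has {1,2,4,6,8} → only 3 remains.
row 3, column 9 = 9: row 3 has {2,3,4,5,7,8}; col 9 has {1,2,3,4,6,7,8}; box has {1,2,3,4,6,8} → only 9 remains.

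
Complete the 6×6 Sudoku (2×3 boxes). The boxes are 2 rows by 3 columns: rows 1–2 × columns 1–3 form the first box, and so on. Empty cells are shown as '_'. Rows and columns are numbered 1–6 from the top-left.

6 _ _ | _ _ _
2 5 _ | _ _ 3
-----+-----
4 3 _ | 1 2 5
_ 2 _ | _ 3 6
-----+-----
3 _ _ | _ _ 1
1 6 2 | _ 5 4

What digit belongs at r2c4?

r1c6 = 2: row 1 has {6}; col 6 has {1,3,4,5,6}; box has {3} → only 2 remains.
r3c3 = 6: row 3 has {1,2,3,4,5}; col 3 has {2}; box has {2,3,4} → only 6 remains.
r4c1 = 5: row 4 has {2,3,6}; col 1 has {1,2,3,4,6}; box has {2,3,4,6} → only 5 remains.
r4c3 = 1: row 4 has {2,3,5,6}; col 3 has {2,6}; box has {2,3,4,5,6} → only 1 remains.
r4c4 = 4: row 4 has {1,2,3,5,6}; col 4 has {1}; box has {1,2,3,5,6} → only 4 remains.
r5c2 = 4: row 5 has {1,3}; col 2 has {2,3,5,6}; box has {1,2,3,6} → only 4 remains.
r5c3 = 5: row 5 has {1,3,4}; col 3 has {1,2,6}; box has {1,2,3,4,6} → only 5 remains.
r5c5 = 6: row 5 has {1,3,4,5}; col 5 has {2,3,5}; box has {1,4,5} → only 6 remains.
r6c4 = 3: row 6 has {1,2,4,5,6}; col 4 has {1,4}; box has {1,4,5,6} → only 3 remains.
r1c2 = 1: row 1 has {2,6}; col 2 has {2,3,4,5,6}; box has {2,5,6} → only 1 remains.
r1c4 = 5: row 1 has {1,2,6}; col 4 has {1,3,4}; box has {2,3} → only 5 remains.
r1c5 = 4: row 1 has {1,2,5,6}; col 5 has {2,3,5,6}; box has {2,3,5} → only 4 remains.
r2c3 = 4: row 2 has {2,3,5}; col 3 has {1,2,5,6}; box has {1,2,5,6} → only 4 remains.
r2c4 = 6: row 2 has {2,3,4,5}; col 4 has {1,3,4,5}; box has {2,3,4,5} → only 6 remains.

6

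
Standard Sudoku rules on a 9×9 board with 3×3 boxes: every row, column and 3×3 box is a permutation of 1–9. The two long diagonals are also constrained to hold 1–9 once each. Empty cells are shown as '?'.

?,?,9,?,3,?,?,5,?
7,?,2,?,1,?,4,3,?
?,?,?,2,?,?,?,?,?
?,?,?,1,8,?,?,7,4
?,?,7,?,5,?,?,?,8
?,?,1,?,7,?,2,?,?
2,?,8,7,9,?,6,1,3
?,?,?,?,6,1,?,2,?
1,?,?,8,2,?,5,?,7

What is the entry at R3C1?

R2C2 = 8: row 2 has {1,2,3,4,7}; col 2 has {}; box has {2,7,9}; main diagonal has {1,2,5,6,7} → only 8 remains.
R3C5 = 4: row 3 has {2}; col 5 has {1,2,3,5,6,7,8,9}; box has {1,2,3} → only 4 remains.
R8C9 = 9: row 8 has {1,2,6}; col 9 has {3,4,7,8}; box has {1,2,3,5,6,7} → only 9 remains.
R9C8 = 4: row 9 has {1,2,5,7,8}; col 8 has {1,2,3,5,7}; box has {1,2,3,5,6,7,9} → only 4 remains.
R1C1 = 4: row 1 has {3,5,9}; col 1 has {1,2,7}; box has {2,7,8,9}; main diagonal has {1,2,5,6,7,8} → only 4 remains.
R1C4 = 6: row 1 has {3,4,5,9}; col 4 has {1,2,7,8}; box has {1,2,3,4} → only 6 remains.
R1C9 = 2: row 1 has {3,4,5,6,9}; col 9 has {3,4,7,8,9}; box has {3,4,5}; anti-diagonal has {1,3,5,8} → only 2 remains.
R2C9 = 6: row 2 has {1,2,3,4,7,8}; col 9 has {2,3,4,7,8,9}; box has {2,3,4,5} → only 6 remains.
R3C3 = 3: row 3 has {2,4}; col 3 has {1,2,7,8,9}; box has {2,4,7,8,9}; main diagonal has {1,2,4,5,6,7,8} → only 3 remains.
R3C9 = 1: row 3 has {2,3,4}; col 9 has {2,3,4,6,7,8,9}; box has {2,3,4,5,6} → only 1 remains.
R6C6 = 9: row 6 has {1,2,7}; col 6 has {1}; box has {1,5,7,8}; main diagonal has {1,2,3,4,5,6,7,8} → only 9 remains.
R6C8 = 6: row 6 has {1,2,7,9}; col 8 has {1,2,3,4,5,7}; box has {2,4,7,8} → only 6 remains.
R6C9 = 5: row 6 has {1,2,6,7,9}; col 9 has {1,2,3,4,6,7,8,9}; box has {2,4,6,7,8} → only 5 remains.
R8C7 = 8: row 8 has {1,2,6,9}; col 7 has {2,4,5,6}; box has {1,2,3,4,5,6,7,9} → only 8 remains.
R9C3 = 6: row 9 has {1,2,4,5,7,8}; col 3 has {1,2,3,7,8,9}; box has {1,2,8} → only 6 remains.
R9C6 = 3: row 9 has {1,2,4,5,6,7,8}; col 6 has {1,9}; box has {1,2,6,7,8,9} → only 3 remains.
R1C2 = 1: row 1 has {2,3,4,5,6,9}; col 2 has {8}; box has {2,3,4,7,8,9} → only 1 remains.
R1C7 = 7: row 1 has {1,2,3,4,5,6,9}; col 7 has {2,4,5,6,8}; box has {1,2,3,4,5,6} → only 7 remains.
R2C6 = 5: row 2 has {1,2,3,4,6,7,8}; col 6 has {1,3,9}; box has {1,2,3,4,6} → only 5 remains.
R3C7 = 9: row 3 has {1,2,3,4}; col 7 has {2,4,5,6,7,8}; box has {1,2,3,4,5,6,7}; anti-diagonal has {1,2,3,5,8} → only 9 remains.
R3C8 = 8: row 3 has {1,2,3,4,9}; col 8 has {1,2,3,4,5,6,7}; box has {1,2,3,4,5,6,7,9} → only 8 remains.
R4C3 = 5: row 4 has {1,4,7,8}; col 3 has {1,2,3,6,7,8,9}; box has {1,7} → only 5 remains.
R4C6 = 6: row 4 has {1,4,5,7,8}; col 6 has {1,3,5,9}; box has {1,5,7,8,9}; anti-diagonal has {1,2,3,5,8,9} → only 6 remains.
R4C7 = 3: row 4 has {1,4,5,6,7,8}; col 7 has {2,4,5,6,7,8,9}; box has {2,4,5,6,7,8} → only 3 remains.
R5C7 = 1: row 5 has {5,7,8}; col 7 has {2,3,4,5,6,7,8,9}; box has {2,3,4,5,6,7,8} → only 1 remains.
R5C8 = 9: row 5 has {1,5,7,8}; col 8 has {1,2,3,4,5,6,7,8}; box has {1,2,3,4,5,6,7,8} → only 9 remains.
R6C4 = 4: row 6 has {1,2,5,6,7,9}; col 4 has {1,2,6,7,8}; box has {1,5,6,7,8,9}; anti-diagonal has {1,2,3,5,6,8,9} → only 4 remains.
R7C6 = 4: row 7 has {1,2,3,6,7,8,9}; col 6 has {1,3,5,6,9}; box has {1,2,3,6,7,8,9} → only 4 remains.
R8C2 = 7: row 8 has {1,2,6,8,9}; col 2 has {1,8}; box has {1,2,6,8}; anti-diagonal has {1,2,3,4,5,6,8,9} → only 7 remains.
R8C3 = 4: row 8 has {1,2,6,7,8,9}; col 3 has {1,2,3,5,6,7,8,9}; box has {1,2,6,7,8} → only 4 remains.
R8C4 = 5: row 8 has {1,2,4,6,7,8,9}; col 4 has {1,2,4,6,7,8}; box has {1,2,3,4,6,7,8,9} → only 5 remains.
R9C2 = 9: row 9 has {1,2,3,4,5,6,7,8}; col 2 has {1,7,8}; box has {1,2,4,6,7,8} → only 9 remains.
R1C6 = 8: row 1 has {1,2,3,4,5,6,7,9}; col 6 has {1,3,4,5,6,9}; box has {1,2,3,4,5,6} → only 8 remains.
R2C4 = 9: row 2 has {1,2,3,4,5,6,7,8}; col 4 has {1,2,4,5,6,7,8}; box has {1,2,3,4,5,6,8} → only 9 remains.
R3C6 = 7: row 3 has {1,2,3,4,8,9}; col 6 has {1,3,4,5,6,8,9}; box has {1,2,3,4,5,6,8,9} → only 7 remains.
R4C1 = 9: row 4 has {1,3,4,5,6,7,8}; col 1 has {1,2,4,7}; box has {1,5,7} → only 9 remains.
R4C2 = 2: row 4 has {1,3,4,5,6,7,8,9}; col 2 has {1,7,8,9}; box has {1,5,7,9} → only 2 remains.
R5C4 = 3: row 5 has {1,5,7,8,9}; col 4 has {1,2,4,5,6,7,8,9}; box has {1,4,5,6,7,8,9} → only 3 remains.
R5C6 = 2: row 5 has {1,3,5,7,8,9}; col 6 has {1,3,4,5,6,7,8,9}; box has {1,3,4,5,6,7,8,9} → only 2 remains.
R6C2 = 3: row 6 has {1,2,4,5,6,7,9}; col 2 has {1,2,7,8,9}; box has {1,2,5,7,9} → only 3 remains.
R7C2 = 5: row 7 has {1,2,3,4,6,7,8,9}; col 2 has {1,2,3,7,8,9}; box has {1,2,4,6,7,8,9} → only 5 remains.
R8C1 = 3: row 8 has {1,2,4,5,6,7,8,9}; col 1 has {1,2,4,7,9}; box has {1,2,4,5,6,7,8,9} → only 3 remains.
R3C2 = 6: row 3 has {1,2,3,4,7,8,9}; col 2 has {1,2,3,5,7,8,9}; box has {1,2,3,4,7,8,9} → only 6 remains.
R5C1 = 6: row 5 has {1,2,3,5,7,8,9}; col 1 has {1,2,3,4,7,9}; box has {1,2,3,5,7,9} → only 6 remains.
R5C2 = 4: row 5 has {1,2,3,5,6,7,8,9}; col 2 has {1,2,3,5,6,7,8,9}; box has {1,2,3,5,6,7,9} → only 4 remains.
R6C1 = 8: row 6 has {1,2,3,4,5,6,7,9}; col 1 has {1,2,3,4,6,7,9}; box has {1,2,3,4,5,6,7,9} → only 8 remains.
R3C1 = 5: row 3 has {1,2,3,4,6,7,8,9}; col 1 has {1,2,3,4,6,7,8,9}; box has {1,2,3,4,6,7,8,9} → only 5 remains.

5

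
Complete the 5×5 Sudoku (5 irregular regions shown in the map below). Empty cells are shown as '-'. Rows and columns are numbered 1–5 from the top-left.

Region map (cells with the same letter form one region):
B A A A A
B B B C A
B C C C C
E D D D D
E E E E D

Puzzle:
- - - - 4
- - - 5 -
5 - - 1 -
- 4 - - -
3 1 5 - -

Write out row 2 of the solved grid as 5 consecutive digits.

43251

r4c1 = 2 (sole candidate).
r4c4 = 3 (sole candidate).
r5c4 = 4 (sole candidate).
r5c5 = 2 (sole candidate).
r1c1 = 1 (sole candidate).
r1c4 = 2 (sole candidate).
r2c1 = 4: row 2 has {5}; col 1 has {1,2,3,5}; region has {1,5} → only 4 remains.
r3c5 = 3 (sole candidate).
r4c3 = 1 (sole candidate).
r4c5 = 5 (sole candidate).
r1c3 = 3 (sole candidate).
r2c3 = 2: row 2 has {4,5}; col 3 has {1,3,5}; region has {1,4,5} → only 2 remains.
r2c5 = 1: row 2 has {2,4,5}; col 5 has {2,3,4,5}; region has {2,3,4} → only 1 remains.
r3c2 = 2 (sole candidate).
r3c3 = 4 (sole candidate).
r1c2 = 5 (sole candidate).
r2c2 = 3: row 2 has {1,2,4,5}; col 2 has {1,2,4,5}; region has {1,2,4,5} → only 3 remains.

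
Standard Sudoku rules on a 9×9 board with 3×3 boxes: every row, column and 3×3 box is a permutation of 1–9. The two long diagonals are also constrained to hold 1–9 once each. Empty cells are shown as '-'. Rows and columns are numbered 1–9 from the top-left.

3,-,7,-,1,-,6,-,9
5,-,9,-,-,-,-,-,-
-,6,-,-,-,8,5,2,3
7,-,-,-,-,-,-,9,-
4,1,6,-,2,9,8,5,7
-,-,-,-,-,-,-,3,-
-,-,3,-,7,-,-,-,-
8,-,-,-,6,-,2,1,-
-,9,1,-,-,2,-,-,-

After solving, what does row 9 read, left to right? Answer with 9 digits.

691482375

R3C1 = 1: row 3 has {2,3,5,6,8}; col 1 has {3,4,5,7,8}; box has {3,5,6,7,9} → only 1 remains.
R3C3 = 4: row 3 has {1,2,3,5,6,8}; col 3 has {1,3,6,7,9}; box has {1,3,5,6,7,9}; main diagonal has {1,2,3} → only 4 remains.
R3C5 = 9: row 3 has {1,2,3,4,5,6,8}; col 5 has {1,2,6,7}; box has {1,8} → only 9 remains.
R5C4 = 3: row 5 has {1,2,4,5,6,7,8,9}; col 4 has {}; box has {2,9} → only 3 remains.
R7C7 = 9: row 7 has {3,7}; col 7 has {2,5,6,8}; box has {1,2}; main diagonal has {1,2,3,4} → only 9 remains.
R8C3 = 5: row 8 has {1,2,6,8}; col 3 has {1,3,4,6,7,9}; box has {1,3,8,9} → only 5 remains.
R8C9 = 4: row 8 has {1,2,5,6,8}; col 9 has {3,7,9}; box has {1,2,9} → only 4 remains.
R9C1 = 6: row 9 has {1,2,9}; col 1 has {1,3,4,5,7,8}; box has {1,3,5,8,9}; anti-diagonal has {2,3,5,9} → only 6 remains.
R2C2 = 8: row 2 has {5,9}; col 2 has {1,6,9}; box has {1,3,4,5,6,7,9}; main diagonal has {1,2,3,4,9} → only 8 remains.
R2C9 = 1: row 2 has {5,8,9}; col 9 has {3,4,7,9}; box has {2,3,5,6,9} → only 1 remains.
R3C4 = 7: row 3 has {1,2,3,4,5,6,8,9}; col 4 has {3}; box has {1,8,9} → only 7 remains.
R7C1 = 2: row 7 has {3,7,9}; col 1 has {1,3,4,5,6,7,8}; box has {1,3,5,6,8,9} → only 2 remains.
R7C2 = 4: row 7 has {2,3,7,9}; col 2 has {1,6,8,9}; box has {1,2,3,5,6,8,9} → only 4 remains.
R8C2 = 7: row 8 has {1,2,4,5,6,8}; col 2 has {1,4,6,8,9}; box has {1,2,3,4,5,6,8,9}; anti-diagonal has {2,3,5,6,9} → only 7 remains.
R8C4 = 9: row 8 has {1,2,4,5,6,7,8}; col 4 has {3,7}; box has {2,6,7} → only 9 remains.
R8C6 = 3: row 8 has {1,2,4,5,6,7,8,9}; col 6 has {2,8,9}; box has {2,6,7,9} → only 3 remains.
R9C9 = 5: row 9 has {1,2,6,9}; col 9 has {1,3,4,7,9}; box has {1,2,4,9}; main diagonal has {1,2,3,4,8,9} → only 5 remains.
R1C2 = 2: row 1 has {1,3,6,7,9}; col 2 has {1,4,6,7,8,9}; box has {1,3,4,5,6,7,8,9} → only 2 remains.
R2C8 = 4: row 2 has {1,5,8,9}; col 8 has {1,2,3,5,9}; box has {1,2,3,5,6,9}; anti-diagonal has {2,3,5,6,7,9} → only 4 remains.
R4C4 = 6: row 4 has {7,9}; col 4 has {3,7,9}; box has {2,3,9}; main diagonal has {1,2,3,4,5,8,9} → only 6 remains.
R4C6 = 1: row 4 has {6,7,9}; col 6 has {2,3,8,9}; box has {2,3,6,9}; anti-diagonal has {2,3,4,5,6,7,9} → only 1 remains.
R4C7 = 4: row 4 has {1,6,7,9}; col 7 has {2,5,6,8,9}; box has {3,5,7,8,9} → only 4 remains.
R4C9 = 2: row 4 has {1,4,6,7,9}; col 9 has {1,3,4,5,7,9}; box has {3,4,5,7,8,9} → only 2 remains.
R6C1 = 9: row 6 has {3}; col 1 has {1,2,3,4,5,6,7,8}; box has {1,4,6,7} → only 9 remains.
R6C2 = 5: row 6 has {3,9}; col 2 has {1,2,4,6,7,8,9}; box has {1,4,6,7,9} → only 5 remains.
R6C4 = 8: row 6 has {3,5,9}; col 4 has {3,6,7,9}; box has {1,2,3,6,9}; anti-diagonal has {1,2,3,4,5,6,7,9} → only 8 remains.
R6C5 = 4: row 6 has {3,5,8,9}; col 5 has {1,2,6,7,9}; box has {1,2,3,6,8,9} → only 4 remains.
R6C6 = 7: row 6 has {3,4,5,8,9}; col 6 has {1,2,3,8,9}; box has {1,2,3,4,6,8,9}; main diagonal has {1,2,3,4,5,6,8,9} → only 7 remains.
R6C7 = 1: row 6 has {3,4,5,7,8,9}; col 7 has {2,4,5,6,8,9}; box has {2,3,4,5,7,8,9} → only 1 remains.
R6C9 = 6: row 6 has {1,3,4,5,7,8,9}; col 9 has {1,2,3,4,5,7,9}; box has {1,2,3,4,5,7,8,9} → only 6 remains.
R7C6 = 5: row 7 has {2,3,4,7,9}; col 6 has {1,2,3,7,8,9}; box has {2,3,6,7,9} → only 5 remains.
R7C9 = 8: row 7 has {2,3,4,5,7,9}; col 9 has {1,2,3,4,5,6,7,9}; box has {1,2,4,5,9} → only 8 remains.
R9C4 = 4: row 9 has {1,2,5,6,9}; col 4 has {3,6,7,8,9}; box has {2,3,5,6,7,9} → only 4 remains.
R9C5 = 8: row 9 has {1,2,4,5,6,9}; col 5 has {1,2,4,6,7,9}; box has {2,3,4,5,6,7,9} → only 8 remains.
R9C8 = 7: row 9 has {1,2,4,5,6,8,9}; col 8 has {1,2,3,4,5,9}; box has {1,2,4,5,8,9} → only 7 remains.
R1C4 = 5: row 1 has {1,2,3,6,7,9}; col 4 has {3,4,6,7,8,9}; box has {1,7,8,9} → only 5 remains.
R1C6 = 4: row 1 has {1,2,3,5,6,7,9}; col 6 has {1,2,3,5,7,8,9}; box has {1,5,7,8,9} → only 4 remains.
R1C8 = 8: row 1 has {1,2,3,4,5,6,7,9}; col 8 has {1,2,3,4,5,7,9}; box has {1,2,3,4,5,6,9} → only 8 remains.
R2C4 = 2: row 2 has {1,4,5,8,9}; col 4 has {3,4,5,6,7,8,9}; box has {1,4,5,7,8,9} → only 2 remains.
R2C5 = 3: row 2 has {1,2,4,5,8,9}; col 5 has {1,2,4,6,7,8,9}; box has {1,2,4,5,7,8,9} → only 3 remains.
R2C6 = 6: row 2 has {1,2,3,4,5,8,9}; col 6 has {1,2,3,4,5,7,8,9}; box has {1,2,3,4,5,7,8,9} → only 6 remains.
R2C7 = 7: row 2 has {1,2,3,4,5,6,8,9}; col 7 has {1,2,4,5,6,8,9}; box has {1,2,3,4,5,6,8,9} → only 7 remains.
R4C2 = 3: row 4 has {1,2,4,6,7,9}; col 2 has {1,2,4,5,6,7,8,9}; box has {1,4,5,6,7,9} → only 3 remains.
R4C3 = 8: row 4 has {1,2,3,4,6,7,9}; col 3 has {1,3,4,5,6,7,9}; box has {1,3,4,5,6,7,9} → only 8 remains.
R4C5 = 5: row 4 has {1,2,3,4,6,7,8,9}; col 5 has {1,2,3,4,6,7,8,9}; box has {1,2,3,4,6,7,8,9} → only 5 remains.
R6C3 = 2: row 6 has {1,3,4,5,6,7,8,9}; col 3 has {1,3,4,5,6,7,8,9}; box has {1,3,4,5,6,7,8,9} → only 2 remains.
R7C4 = 1: row 7 has {2,3,4,5,7,8,9}; col 4 has {2,3,4,5,6,7,8,9}; box has {2,3,4,5,6,7,8,9} → only 1 remains.
R7C8 = 6: row 7 has {1,2,3,4,5,7,8,9}; col 8 has {1,2,3,4,5,7,8,9}; box has {1,2,4,5,7,8,9} → only 6 remains.
R9C7 = 3: row 9 has {1,2,4,5,6,7,8,9}; col 7 has {1,2,4,5,6,7,8,9}; box has {1,2,4,5,6,7,8,9} → only 3 remains.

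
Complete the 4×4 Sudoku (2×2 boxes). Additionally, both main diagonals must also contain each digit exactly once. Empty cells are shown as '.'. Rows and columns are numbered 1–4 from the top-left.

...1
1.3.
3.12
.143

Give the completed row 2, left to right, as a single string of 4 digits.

R1C3 = 2: row 1 has {1}; col 3 has {1,3,4}; box has {1,3} → only 2 remains.
R2C4 = 4: row 2 has {1,3}; col 4 has {1,2,3}; box has {1,2,3} → only 4 remains.
R3C2 = 4: row 3 has {1,2,3}; col 2 has {1}; box has {1,3}; anti-diagonal has {1,3} → only 4 remains.
R4C1 = 2: row 4 has {1,3,4}; col 1 has {1,3}; box has {1,3,4}; anti-diagonal has {1,3,4} → only 2 remains.
R1C1 = 4: row 1 has {1,2}; col 1 has {1,2,3}; box has {1}; main diagonal has {1,3} → only 4 remains.
R1C2 = 3: row 1 has {1,2,4}; col 2 has {1,4}; box has {1,4} → only 3 remains.
R2C2 = 2: row 2 has {1,3,4}; col 2 has {1,3,4}; box has {1,3,4}; main diagonal has {1,3,4} → only 2 remains.

1234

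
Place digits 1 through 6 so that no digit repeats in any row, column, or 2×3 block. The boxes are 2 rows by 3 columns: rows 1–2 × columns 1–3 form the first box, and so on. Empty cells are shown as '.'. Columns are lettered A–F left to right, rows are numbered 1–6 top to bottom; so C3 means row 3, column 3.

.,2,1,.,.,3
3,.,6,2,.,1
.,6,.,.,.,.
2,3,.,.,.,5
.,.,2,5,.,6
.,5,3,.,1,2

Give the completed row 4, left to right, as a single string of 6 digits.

B2 = 4 (sole candidate).
E2 = 5 (sole candidate).
F3 = 4 (sole candidate).
C4 = 4: row 4 has {2,3,5}; col 3 has {1,2,3,6}; box has {2,3,6} → only 4 remains.
E4 = 6: row 4 has {2,3,4,5}; col 5 has {1,5}; box has {4,5} → only 6 remains.
B5 = 1 (sole candidate).
D6 = 4 (sole candidate).
A1 = 5 (sole candidate).
D1 = 6 (sole candidate).
E1 = 4 (sole candidate).
A3 = 1 (sole candidate).
C3 = 5 (sole candidate).
D3 = 3 (sole candidate).
E3 = 2 (sole candidate).
D4 = 1: row 4 has {2,3,4,5,6}; col 4 has {2,3,4,5,6}; box has {2,3,4,5,6} → only 1 remains.

234165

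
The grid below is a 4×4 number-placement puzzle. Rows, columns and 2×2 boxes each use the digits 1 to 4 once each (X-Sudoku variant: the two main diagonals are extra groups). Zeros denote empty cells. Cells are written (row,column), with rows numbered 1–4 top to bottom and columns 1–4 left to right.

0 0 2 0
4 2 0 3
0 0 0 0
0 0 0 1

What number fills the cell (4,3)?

(1,1) = 3 (sole candidate).
(1,2) = 1 (sole candidate).
(1,4) = 4 (sole candidate).
(2,3) = 1 (sole candidate).
(3,2) = 3 (sole candidate).
(3,3) = 4 (sole candidate).
(3,4) = 2 (sole candidate).
(4,1) = 2 (sole candidate).
(4,2) = 4 (sole candidate).
(4,3) = 3: row 4 has {1,2,4}; col 3 has {1,2,4}; box has {1,2,4} → only 3 remains.

3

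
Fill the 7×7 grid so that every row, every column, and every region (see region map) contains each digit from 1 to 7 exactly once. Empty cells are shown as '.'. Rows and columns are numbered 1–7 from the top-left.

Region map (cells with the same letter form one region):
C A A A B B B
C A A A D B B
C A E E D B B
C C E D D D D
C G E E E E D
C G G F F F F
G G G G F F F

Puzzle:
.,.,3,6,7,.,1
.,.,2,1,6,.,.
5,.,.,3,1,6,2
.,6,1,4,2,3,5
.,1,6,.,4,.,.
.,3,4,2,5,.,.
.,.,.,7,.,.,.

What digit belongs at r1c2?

r3c3 = 7: row 3 has {1,2,3,5,6}; col 3 has {1,2,3,4,6}; region has {1,3,4,6} → only 7 remains.
r4c1 = 7: row 4 has {1,2,3,4,5,6}; col 1 has {5}; region has {5,6} → only 7 remains.
r5c4 = 5: row 5 has {1,4,6}; col 4 has {1,2,3,4,6,7}; region has {1,3,4,6,7} → only 5 remains.
r5c6 = 2: row 5 has {1,4,5,6}; col 6 has {3,6}; region has {1,3,4,5,6,7} → only 2 remains.
r5c7 = 7: row 5 has {1,2,4,5,6}; col 7 has {1,2,5}; region has {1,2,3,4,5,6} → only 7 remains.
r6c1 = 1: row 6 has {2,3,4,5}; col 1 has {5,7}; region has {5,6,7} → only 1 remains.
r6c6 = 7: row 6 has {1,2,3,4,5}; col 6 has {2,3,6}; region has {2,5} → only 7 remains.
r6c7 = 6: row 6 has {1,2,3,4,5,7}; col 7 has {1,2,5,7}; region has {2,5,7} → only 6 remains.
r7c3 = 5: row 7 has {7}; col 3 has {1,2,3,4,6,7}; region has {1,3,4,7} → only 5 remains.
r7c5 = 3: row 7 has {5,7}; col 5 has {1,2,4,5,6,7}; region has {2,5,6,7} → only 3 remains.
r7c7 = 4: row 7 has {3,5,7}; col 7 has {1,2,5,6,7}; region has {2,3,5,6,7} → only 4 remains.
r2c7 = 3: row 2 has {1,2,6}; col 7 has {1,2,4,5,6,7}; region has {1,2,6,7} → only 3 remains.
r3c2 = 4: row 3 has {1,2,3,5,6,7}; col 2 has {1,3,6}; region has {1,2,3,6} → only 4 remains.
r5c1 = 3: row 5 has {1,2,4,5,6,7}; col 1 has {1,5,7}; region has {1,5,6,7} → only 3 remains.
r7c2 = 2: row 7 has {3,4,5,7}; col 2 has {1,3,4,6}; region has {1,3,4,5,7} → only 2 remains.
r7c6 = 1: row 7 has {2,3,4,5,7}; col 6 has {2,3,6,7}; region has {2,3,4,5,6,7} → only 1 remains.
r1c2 = 5: row 1 has {1,3,6,7}; col 2 has {1,2,3,4,6}; region has {1,2,3,4,6} → only 5 remains.

5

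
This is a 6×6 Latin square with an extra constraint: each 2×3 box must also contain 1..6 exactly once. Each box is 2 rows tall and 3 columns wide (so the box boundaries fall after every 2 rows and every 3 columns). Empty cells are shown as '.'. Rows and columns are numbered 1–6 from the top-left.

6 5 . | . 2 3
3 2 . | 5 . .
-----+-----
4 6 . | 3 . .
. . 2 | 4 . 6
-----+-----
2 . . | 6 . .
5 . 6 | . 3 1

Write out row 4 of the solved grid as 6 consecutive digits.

132456

R1C4 = 1 (sole candidate).
R2C6 = 4 (sole candidate).
R4C1 = 1: row 4 has {2,4,6}; col 1 has {2,3,4,5,6}; box has {2,4,6} → only 1 remains.
R4C2 = 3: row 4 has {1,2,4,6}; col 2 has {2,5,6}; box has {1,2,4,6} → only 3 remains.
R4C5 = 5: row 4 has {1,2,3,4,6}; col 5 has {2,3}; box has {3,4,6} → only 5 remains.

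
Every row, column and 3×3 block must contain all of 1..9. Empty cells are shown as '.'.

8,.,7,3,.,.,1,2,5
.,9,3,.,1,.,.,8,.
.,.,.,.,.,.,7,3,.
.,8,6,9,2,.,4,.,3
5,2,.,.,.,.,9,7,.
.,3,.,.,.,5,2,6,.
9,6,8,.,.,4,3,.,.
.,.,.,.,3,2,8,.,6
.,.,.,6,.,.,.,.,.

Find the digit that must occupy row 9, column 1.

3

row 1, column 2 = 4: row 1 has {1,2,3,5,7,8}; col 2 has {2,3,6,8,9}; box has {3,7,8,9} → only 4 remains.
row 2, column 7 = 6: row 2 has {1,3,8,9}; col 7 has {1,2,3,4,7,8,9}; box has {1,2,3,5,7,8} → only 6 remains.
row 2, column 9 = 4: row 2 has {1,3,6,8,9}; col 9 has {3,5,6}; box has {1,2,3,5,6,7,8} → only 4 remains.
row 3, column 9 = 9: row 3 has {3,7}; col 9 has {3,4,5,6}; box has {1,2,3,4,5,6,7,8} → only 9 remains.
row 9, column 7 = 5: row 9 has {6}; col 7 has {1,2,3,4,6,7,8,9}; box has {3,6,8} → only 5 remains.
row 2, column 1 = 2: row 2 has {1,3,4,6,8,9}; col 1 has {5,8,9}; box has {3,4,7,8,9} → only 2 remains.
row 2, column 6 = 7: row 2 has {1,2,3,4,6,8,9}; col 6 has {2,4,5}; box has {1,3} → only 7 remains.
row 4, column 6 = 1: row 4 has {2,3,4,6,8,9}; col 6 has {2,4,5,7}; box has {2,5,9} → only 1 remains.
row 4, column 8 = 5: row 4 has {1,2,3,4,6,8,9}; col 8 has {2,3,6,7,8}; box has {2,3,4,6,7,9} → only 5 remains.
row 7, column 8 = 1: row 7 has {3,4,6,8,9}; col 8 has {2,3,5,6,7,8}; box has {3,5,6,8} → only 1 remains.
row 2, column 4 = 5: row 2 has {1,2,3,4,6,7,8,9}; col 4 has {3,6,9}; box has {1,3,7} → only 5 remains.
row 4, column 1 = 7: row 4 has {1,2,3,4,5,6,8,9}; col 1 has {2,5,8,9}; box has {2,3,5,6,8} → only 7 remains.
row 7, column 4 = 7: row 7 has {1,3,4,6,8,9}; col 4 has {3,5,6,9}; box has {2,3,4,6} → only 7 remains.
row 7, column 5 = 5: row 7 has {1,3,4,6,7,8,9}; col 5 has {1,2,3}; box has {2,3,4,6,7} → only 5 remains.
row 7, column 9 = 2: row 7 has {1,3,4,5,6,7,8,9}; col 9 has {3,4,5,6,9}; box has {1,3,5,6,8} → only 2 remains.
row 8, column 4 = 1: row 8 has {2,3,6,8}; col 4 has {3,5,6,7,9}; box has {2,3,4,5,6,7} → only 1 remains.
row 9, column 9 = 7: row 9 has {5,6}; col 9 has {2,3,4,5,6,9}; box has {1,2,3,5,6,8} → only 7 remains.
row 8, column 1 = 4: row 8 has {1,2,3,6,8}; col 1 has {2,5,7,8,9}; box has {6,8,9} → only 4 remains.
row 8, column 3 = 5: row 8 has {1,2,3,4,6,8}; col 3 has {3,6,7,8}; box has {4,6,8,9} → only 5 remains.
row 8, column 8 = 9: row 8 has {1,2,3,4,5,6,8}; col 8 has {1,2,3,5,6,7,8}; box has {1,2,3,5,6,7,8} → only 9 remains.
row 9, column 2 = 1: row 9 has {5,6,7}; col 2 has {2,3,4,6,8,9}; box has {4,5,6,8,9} → only 1 remains.
row 9, column 3 = 2: row 9 has {1,5,6,7}; col 3 has {3,5,6,7,8}; box has {1,4,5,6,8,9} → only 2 remains.
row 9, column 8 = 4: row 9 has {1,2,5,6,7}; col 8 has {1,2,3,5,6,7,8,9}; box has {1,2,3,5,6,7,8,9} → only 4 remains.
row 3, column 2 = 5: row 3 has {3,7,9}; col 2 has {1,2,3,4,6,8,9}; box has {2,3,4,7,8,9} → only 5 remains.
row 3, column 3 = 1: row 3 has {3,5,7,9}; col 3 has {2,3,5,6,7,8}; box has {2,3,4,5,7,8,9} → only 1 remains.
row 5, column 3 = 4: row 5 has {2,5,7,9}; col 3 has {1,2,3,5,6,7,8}; box has {2,3,5,6,7,8} → only 4 remains.
row 5, column 4 = 8: row 5 has {2,4,5,7,9}; col 4 has {1,3,5,6,7,9}; box has {1,2,5,9} → only 8 remains.
row 5, column 5 = 6: row 5 has {2,4,5,7,8,9}; col 5 has {1,2,3,5}; box has {1,2,5,8,9} → only 6 remains.
row 5, column 6 = 3: row 5 has {2,4,5,6,7,8,9}; col 6 has {1,2,4,5,7}; box has {1,2,5,6,8,9} → only 3 remains.
row 5, column 9 = 1: row 5 has {2,3,4,5,6,7,8,9}; col 9 has {2,3,4,5,6,7,9}; box has {2,3,4,5,6,7,9} → only 1 remains.
row 6, column 1 = 1: row 6 has {2,3,5,6}; col 1 has {2,4,5,7,8,9}; box has {2,3,4,5,6,7,8} → only 1 remains.
row 6, column 3 = 9: row 6 has {1,2,3,5,6}; col 3 has {1,2,3,4,5,6,7,8}; box has {1,2,3,4,5,6,7,8} → only 9 remains.
row 6, column 4 = 4: row 6 has {1,2,3,5,6,9}; col 4 has {1,3,5,6,7,8,9}; box has {1,2,3,5,6,8,9} → only 4 remains.
row 6, column 5 = 7: row 6 has {1,2,3,4,5,6,9}; col 5 has {1,2,3,5,6}; box has {1,2,3,4,5,6,8,9} → only 7 remains.
row 6, column 9 = 8: row 6 has {1,2,3,4,5,6,7,9}; col 9 has {1,2,3,4,5,6,7,9}; box has {1,2,3,4,5,6,7,9} → only 8 remains.
row 8, column 2 = 7: row 8 has {1,2,3,4,5,6,8,9}; col 2 has {1,2,3,4,5,6,8,9}; box has {1,2,4,5,6,8,9} → only 7 remains.
row 9, column 1 = 3: row 9 has {1,2,4,5,6,7}; col 1 has {1,2,4,5,7,8,9}; box has {1,2,4,5,6,7,8,9} → only 3 remains.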